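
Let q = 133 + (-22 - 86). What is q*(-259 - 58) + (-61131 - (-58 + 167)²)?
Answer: -80937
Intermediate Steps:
q = 25 (q = 133 - 108 = 25)
q*(-259 - 58) + (-61131 - (-58 + 167)²) = 25*(-259 - 58) + (-61131 - (-58 + 167)²) = 25*(-317) + (-61131 - 1*109²) = -7925 + (-61131 - 1*11881) = -7925 + (-61131 - 11881) = -7925 - 73012 = -80937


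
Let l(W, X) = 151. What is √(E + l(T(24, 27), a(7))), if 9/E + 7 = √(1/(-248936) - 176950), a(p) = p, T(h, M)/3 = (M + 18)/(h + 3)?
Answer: √((60784*√74 - 151*I*√44049225201)/(406*√74 - I*√44049225201)) ≈ 12.288 - 0.00087*I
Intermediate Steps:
T(h, M) = 3*(18 + M)/(3 + h) (T(h, M) = 3*((M + 18)/(h + 3)) = 3*((18 + M)/(3 + h)) = 3*(18 + M)/(3 + h))
E = 9/(-7 + I*√3259642664874/4292) (E = 9/(-7 + √(1/(-248936) - 176950)) = 9/(-7 + √(-1/248936 - 176950)) = 9/(-7 + √(-44049225201/248936)) = 9/(-7 + I*√3259642664874/4292) ≈ -0.00035593 - 0.021389*I)
√(E + l(T(24, 27), a(7))) = √(-522*√74/(406*√74 - I*√44049225201) + 151) = √(151 - 522*√74/(406*√74 - I*√44049225201))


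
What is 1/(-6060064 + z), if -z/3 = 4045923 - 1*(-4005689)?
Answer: -1/30214900 ≈ -3.3096e-8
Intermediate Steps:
z = -24154836 (z = -3*(4045923 - 1*(-4005689)) = -3*(4045923 + 4005689) = -3*8051612 = -24154836)
1/(-6060064 + z) = 1/(-6060064 - 24154836) = 1/(-30214900) = -1/30214900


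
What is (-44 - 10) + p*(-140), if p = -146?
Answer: 20386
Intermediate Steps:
(-44 - 10) + p*(-140) = (-44 - 10) - 146*(-140) = -54 + 20440 = 20386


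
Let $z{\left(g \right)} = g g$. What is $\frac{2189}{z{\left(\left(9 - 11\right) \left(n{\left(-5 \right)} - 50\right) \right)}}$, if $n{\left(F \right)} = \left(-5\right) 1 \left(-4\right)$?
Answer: $\frac{2189}{3600} \approx 0.60806$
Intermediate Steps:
$n{\left(F \right)} = 20$ ($n{\left(F \right)} = \left(-5\right) \left(-4\right) = 20$)
$z{\left(g \right)} = g^{2}$
$\frac{2189}{z{\left(\left(9 - 11\right) \left(n{\left(-5 \right)} - 50\right) \right)}} = \frac{2189}{\left(\left(9 - 11\right) \left(20 - 50\right)\right)^{2}} = \frac{2189}{\left(\left(-2\right) \left(-30\right)\right)^{2}} = \frac{2189}{60^{2}} = \frac{2189}{3600}$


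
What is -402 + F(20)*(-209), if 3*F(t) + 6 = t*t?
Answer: -83552/3 ≈ -27851.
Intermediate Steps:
F(t) = -2 + t²/3 (F(t) = -2 + (t*t)/3 = -2 + t²/3)
-402 + F(20)*(-209) = -402 + (-2 + (⅓)*20²)*(-209) = -402 + (-2 + (⅓)*400)*(-209) = -402 + (-2 + 400/3)*(-209) = -402 + (394/3)*(-209) = -402 - 82346/3 = -83552/3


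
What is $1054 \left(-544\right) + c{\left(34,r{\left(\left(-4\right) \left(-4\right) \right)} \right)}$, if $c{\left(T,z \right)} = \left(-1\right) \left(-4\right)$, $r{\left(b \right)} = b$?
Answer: $-573372$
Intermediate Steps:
$c{\left(T,z \right)} = 4$
$1054 \left(-544\right) + c{\left(34,r{\left(\left(-4\right) \left(-4\right) \right)} \right)} = 1054 \left(-544\right) + 4 = -573376 + 4 = -573372$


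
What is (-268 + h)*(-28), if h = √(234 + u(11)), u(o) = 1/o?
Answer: 7504 - 140*√1133/11 ≈ 7075.6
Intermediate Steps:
h = 5*√1133/11 (h = √(234 + 1/11) = √(2575/11) = 5*√1133/11 ≈ 15.300)
(-268 + h)*(-28) = (-268 + 5*√1133/11)*(-28) = 7504 - 140*√1133/11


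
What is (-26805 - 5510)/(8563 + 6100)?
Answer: -32315/14663 ≈ -2.2038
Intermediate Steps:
(-26805 - 5510)/(8563 + 6100) = -32315/14663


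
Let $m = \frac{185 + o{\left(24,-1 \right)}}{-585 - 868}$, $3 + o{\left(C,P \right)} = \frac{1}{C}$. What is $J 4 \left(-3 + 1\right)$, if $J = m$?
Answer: $\frac{4369}{4359} \approx 1.0023$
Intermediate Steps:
$o{\left(C,P \right)} = -3 + \frac{1}{C}$
$m = - \frac{4369}{34872}$ ($m = \frac{185 - \left(3 - \frac{1}{24}\right)}{-585 - 868} = \frac{185 + \left(-3 + \frac{1}{24}\right)}{-1453} = \left(185 - \frac{71}{24}\right) \left(- \frac{1}{1453}\right) = \frac{4369}{24} \left(- \frac{1}{1453}\right) = - \frac{4369}{34872} \approx -0.12529$)
$J = - \frac{4369}{34872} \approx -0.12529$
$J 4 \left(-3 + 1\right) = - \frac{4369 \cdot 4 \left(-3 + 1\right)}{34872} = - \frac{4369 \cdot 4 \left(-2\right)}{34872} = \left(- \frac{4369}{34872}\right) \left(-8\right) = \frac{4369}{4359}$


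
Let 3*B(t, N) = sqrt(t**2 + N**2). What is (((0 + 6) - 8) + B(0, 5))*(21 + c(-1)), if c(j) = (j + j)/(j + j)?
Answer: -22/3 ≈ -7.3333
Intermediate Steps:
c(j) = 1 (c(j) = (2*j)/((2*j)) = (2*j)*(1/(2*j)) = 1)
B(t, N) = sqrt(N**2 + t**2)/3 (B(t, N) = sqrt(t**2 + N**2)/3 = sqrt(N**2 + t**2)/3)
(((0 + 6) - 8) + B(0, 5))*(21 + c(-1)) = (((0 + 6) - 8) + sqrt(5**2 + 0**2)/3)*(21 + 1) = ((6 - 8) + sqrt(25 + 0)/3)*22 = (-2 + sqrt(25)/3)*22 = (-2 + (1/3)*5)*22 = (-2 + 5/3)*22 = -1/3*22 = -22/3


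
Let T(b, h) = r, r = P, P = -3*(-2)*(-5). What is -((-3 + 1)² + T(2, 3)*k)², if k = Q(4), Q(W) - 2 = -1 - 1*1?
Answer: -16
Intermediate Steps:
Q(W) = 0 (Q(W) = 2 + (-1 - 1*1) = 2 + (-1 - 1) = 2 - 2 = 0)
P = -30 (P = 6*(-5) = -30)
r = -30
T(b, h) = -30
k = 0
-((-3 + 1)² + T(2, 3)*k)² = -((-3 + 1)² - 30*0)² = -((-2)² + 0)² = -(4 + 0)² = -1*4² = -1*16 = -16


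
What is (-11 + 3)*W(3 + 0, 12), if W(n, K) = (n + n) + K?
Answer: -144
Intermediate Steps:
W(n, K) = K + 2*n (W(n, K) = 2*n + K = K + 2*n)
(-11 + 3)*W(3 + 0, 12) = (-11 + 3)*(12 + 2*(3 + 0)) = -8*(12 + 2*3) = -8*(12 + 6) = -8*18 = -144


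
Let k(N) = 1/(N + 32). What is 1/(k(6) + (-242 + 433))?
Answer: 38/7259 ≈ 0.0052349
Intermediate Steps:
k(N) = 1/(32 + N)
1/(k(6) + (-242 + 433)) = 1/(1/(32 + 6) + (-242 + 433)) = 1/(1/38 + 191) = 1/(7259/38) = 38/7259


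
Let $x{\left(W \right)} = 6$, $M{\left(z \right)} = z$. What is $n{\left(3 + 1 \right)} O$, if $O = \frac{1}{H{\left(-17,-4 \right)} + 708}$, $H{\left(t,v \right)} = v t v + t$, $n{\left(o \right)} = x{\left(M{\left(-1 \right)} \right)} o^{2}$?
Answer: $\frac{96}{419} \approx 0.22912$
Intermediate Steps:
$n{\left(o \right)} = 6 o^{2}$
$H{\left(t,v \right)} = t + t v^{2}$ ($H{\left(t,v \right)} = t v v + t = t v^{2} + t = t + t v^{2}$)
$O = \frac{1}{419}$ ($O = \frac{1}{- 17 \left(1 + \left(-4\right)^{2}\right) + 708} = \frac{1}{- 17 \left(1 + 16\right) + 708} = \frac{1}{\left(-17\right) 17 + 708} = \frac{1}{-289 + 708} = \frac{1}{419} \approx 0.0023866$)
$n{\left(3 + 1 \right)} O = 6 \left(3 + 1\right)^{2} \cdot \frac{1}{419} = 6 \cdot 4^{2} \cdot \frac{1}{419} = 6 \cdot 16 \cdot \frac{1}{419} = 96 \cdot \frac{1}{419} = \frac{96}{419}$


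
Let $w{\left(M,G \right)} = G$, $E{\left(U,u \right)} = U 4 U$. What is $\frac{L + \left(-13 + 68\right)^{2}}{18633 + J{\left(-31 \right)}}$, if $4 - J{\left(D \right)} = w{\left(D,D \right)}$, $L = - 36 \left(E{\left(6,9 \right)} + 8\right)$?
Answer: $- \frac{2447}{18668} \approx -0.13108$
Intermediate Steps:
$E{\left(U,u \right)} = 4 U^{2}$ ($E{\left(U,u \right)} = 4 U U = 4 U^{2}$)
$L = -5472$ ($L = - 36 \left(4 \cdot 6^{2} + 8\right) = - 36 \left(4 \cdot 36 + 8\right) = - 36 \left(144 + 8\right) = \left(-36\right) 152 = -5472$)
$J{\left(D \right)} = 4 - D$
$\frac{L + \left(-13 + 68\right)^{2}}{18633 + J{\left(-31 \right)}} = \frac{-5472 + \left(-13 + 68\right)^{2}}{18633 + \left(4 - -31\right)} = \frac{-5472 + 55^{2}}{18633 + \left(4 + 31\right)} = \frac{-5472 + 3025}{18633 + 35} = - \frac{2447}{18668}$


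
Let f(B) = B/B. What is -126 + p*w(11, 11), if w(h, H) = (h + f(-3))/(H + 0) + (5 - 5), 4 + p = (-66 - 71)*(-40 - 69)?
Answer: 177762/11 ≈ 16160.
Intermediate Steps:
f(B) = 1
p = 14929 (p = -4 + (-66 - 71)*(-40 - 69) = -4 - 137*(-109) = -4 + 14933 = 14929)
w(h, H) = (1 + h)/H (w(h, H) = (h + 1)/(H + 0) + (5 - 5) = (1 + h)/H + 0 = (1 + h)/H)
-126 + p*w(11, 11) = -126 + 14929*((1 + 11)/11) = -126 + 14929*((1/11)*12) = -126 + 14929*(12/11) = -126 + 179148/11 = 177762/11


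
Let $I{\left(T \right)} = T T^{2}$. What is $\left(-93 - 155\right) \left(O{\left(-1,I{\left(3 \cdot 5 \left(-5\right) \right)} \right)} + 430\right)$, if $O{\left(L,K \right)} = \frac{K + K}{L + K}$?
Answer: $- \frac{11299526660}{105469} \approx -1.0714 \cdot 10^{5}$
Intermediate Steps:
$I{\left(T \right)} = T^{3}$
$O{\left(L,K \right)} = \frac{2 K}{K + L}$
$\left(-93 - 155\right) \left(O{\left(-1,I{\left(3 \cdot 5 \left(-5\right) \right)} \right)} + 430\right) = \left(-93 - 155\right) \left(\frac{2 \left(3 \cdot 5 \left(-5\right)\right)^{3}}{\left(3 \cdot 5 \left(-5\right)\right)^{3} - 1} + 430\right) = \left(-93 - 155\right) \left(\frac{2 \left(15 \left(-5\right)\right)^{3}}{\left(15 \left(-5\right)\right)^{3} - 1} + 430\right) = - 248 \left(\frac{2 \left(-75\right)^{3}}{\left(-75\right)^{3} - 1} + 430\right) = - 248 \left(2 \left(-421875\right) \frac{1}{-421875 - 1} + 430\right) = - 248 \left(2 \left(-421875\right) \frac{1}{-421876} + 430\right) = - 248 \left(2 \left(-421875\right) \left(- \frac{1}{421876}\right) + 430\right) = - 248 \left(\frac{421875}{210938} + 430\right) = \left(-248\right) \frac{91125215}{210938} = - \frac{11299526660}{105469}$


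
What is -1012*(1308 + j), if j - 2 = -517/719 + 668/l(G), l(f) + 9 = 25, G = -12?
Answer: -983047945/719 ≈ -1.3672e+6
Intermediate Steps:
l(f) = 16 (l(f) = -9 + 25 = 16)
j = 123757/2876 (j = 2 + (-517/719 + 668/16) = 2 + (-517*1/719 + 668*(1/16)) = 2 + (-517/719 + 167/4) = 2 + 118005/2876 = 123757/2876 ≈ 43.031)
-1012*(1308 + j) = -1012*(1308 + 123757/2876) = -1012*3885565/2876 = -983047945/719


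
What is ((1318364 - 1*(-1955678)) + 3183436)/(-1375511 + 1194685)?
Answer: -3228739/90413 ≈ -35.711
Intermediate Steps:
((1318364 - 1*(-1955678)) + 3183436)/(-1375511 + 1194685) = ((1318364 + 1955678) + 3183436)/(-180826) = (3274042 + 3183436)*(-1/180826) = 6457478*(-1/180826) = -3228739/90413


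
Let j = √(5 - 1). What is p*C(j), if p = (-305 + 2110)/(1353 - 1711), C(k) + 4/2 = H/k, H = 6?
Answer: -1805/358 ≈ -5.0419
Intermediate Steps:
j = 2 (j = √4 = 2)
C(k) = -2 + 6/k
p = -1805/358 (p = 1805/(-358) = 1805*(-1/358) = -1805/358 ≈ -5.0419)
p*C(j) = -1805*(-2 + 6/2)/358 = -1805*(-2 + 6*(½))/358 = -1805*(-2 + 3)/358 = -1805/358*1 = -1805/358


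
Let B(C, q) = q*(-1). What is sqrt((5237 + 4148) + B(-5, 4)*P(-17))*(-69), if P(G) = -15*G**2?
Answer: -345*sqrt(1069) ≈ -11280.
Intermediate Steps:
B(C, q) = -q
sqrt((5237 + 4148) + B(-5, 4)*P(-17))*(-69) = sqrt((5237 + 4148) + (-1*4)*(-15*(-17)**2))*(-69) = sqrt(9385 - (-60)*289)*(-69) = sqrt(9385 - 4*(-4335))*(-69) = sqrt(9385 + 17340)*(-69) = sqrt(26725)*(-69) = (5*sqrt(1069))*(-69) = -345*sqrt(1069)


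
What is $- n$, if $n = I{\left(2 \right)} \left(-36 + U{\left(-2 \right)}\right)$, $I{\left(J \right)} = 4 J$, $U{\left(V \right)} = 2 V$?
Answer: $320$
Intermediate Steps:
$n = -320$ ($n = 4 \cdot 2 \left(-36 + 2 \left(-2\right)\right) = 8 \left(-36 - 4\right) = 8 \left(-40\right) = -320$)
$- n = \left(-1\right) \left(-320\right) = 320$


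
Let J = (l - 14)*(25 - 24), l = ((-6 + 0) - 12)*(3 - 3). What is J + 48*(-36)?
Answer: -1742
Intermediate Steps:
l = 0 (l = (-6 - 12)*0 = -18*0 = 0)
J = -14 (J = (0 - 14)*(25 - 24) = -14*1 = -14)
J + 48*(-36) = -14 + 48*(-36) = -14 - 1728 = -1742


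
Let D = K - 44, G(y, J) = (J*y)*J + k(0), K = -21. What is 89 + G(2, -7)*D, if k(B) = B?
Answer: -6281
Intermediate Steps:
G(y, J) = y*J² (G(y, J) = (J*y)*J + 0 = y*J² + 0 = y*J²)
D = -65 (D = -21 - 44 = -65)
89 + G(2, -7)*D = 89 + (2*(-7)²)*(-65) = 89 + (2*49)*(-65) = 89 + 98*(-65) = 89 - 6370 = -6281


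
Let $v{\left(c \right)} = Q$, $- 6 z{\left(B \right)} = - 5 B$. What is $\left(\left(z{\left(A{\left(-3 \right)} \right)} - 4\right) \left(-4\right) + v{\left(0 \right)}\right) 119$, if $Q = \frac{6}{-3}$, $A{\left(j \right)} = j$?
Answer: $2856$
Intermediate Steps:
$z{\left(B \right)} = \frac{5 B}{6}$ ($z{\left(B \right)} = - \frac{\left(-5\right) B}{6} = \frac{5 B}{6}$)
$Q = -2$ ($Q = 6 \left(- \frac{1}{3}\right) = -2$)
$v{\left(c \right)} = -2$
$\left(\left(z{\left(A{\left(-3 \right)} \right)} - 4\right) \left(-4\right) + v{\left(0 \right)}\right) 119 = \left(\left(\frac{5}{6} \left(-3\right) - 4\right) \left(-4\right) - 2\right) 119 = \left(\left(- \frac{5}{2} - 4\right) \left(-4\right) - 2\right) 119 = \left(\left(- \frac{13}{2}\right) \left(-4\right) - 2\right) 119 = \left(26 - 2\right) 119 = 24 \cdot 119 = 2856$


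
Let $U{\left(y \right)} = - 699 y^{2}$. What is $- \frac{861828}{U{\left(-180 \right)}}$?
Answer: $\frac{71819}{1887300} \approx 0.038054$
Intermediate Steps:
$- \frac{861828}{U{\left(-180 \right)}} = - \frac{861828}{\left(-699\right) \left(-180\right)^{2}} = - \frac{861828}{\left(-699\right) 32400} = - \frac{861828}{-22647600} = \left(-861828\right) \left(- \frac{1}{22647600}\right) = \frac{71819}{1887300}$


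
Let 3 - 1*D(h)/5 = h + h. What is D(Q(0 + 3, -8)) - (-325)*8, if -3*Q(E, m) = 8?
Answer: 7925/3 ≈ 2641.7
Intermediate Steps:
Q(E, m) = -8/3 (Q(E, m) = -⅓*8 = -8/3)
D(h) = 15 - 10*h (D(h) = 15 - 5*(h + h) = 15 - 10*h)
D(Q(0 + 3, -8)) - (-325)*8 = (15 - 10*(-8/3)) - (-325)*8 = (15 + 80/3) - 1*(-2600) = 125/3 + 2600 = 7925/3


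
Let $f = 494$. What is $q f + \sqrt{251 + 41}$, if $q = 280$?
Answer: $138320 + 2 \sqrt{73} \approx 1.3834 \cdot 10^{5}$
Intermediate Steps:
$q f + \sqrt{251 + 41} = 280 \cdot 494 + \sqrt{251 + 41} = 138320 + \sqrt{292} = 138320 + 2 \sqrt{73}$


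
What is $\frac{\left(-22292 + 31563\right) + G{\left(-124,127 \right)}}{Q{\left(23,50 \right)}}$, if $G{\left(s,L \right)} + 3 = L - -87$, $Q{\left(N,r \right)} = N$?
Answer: $\frac{9482}{23} \approx 412.26$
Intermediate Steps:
$G{\left(s,L \right)} = 84 + L$ ($G{\left(s,L \right)} = -3 + \left(L - -87\right) = -3 + \left(L + 87\right) = -3 + \left(87 + L\right) = 84 + L$)
$\frac{\left(-22292 + 31563\right) + G{\left(-124,127 \right)}}{Q{\left(23,50 \right)}} = \frac{\left(-22292 + 31563\right) + \left(84 + 127\right)}{23} = \left(9271 + 211\right) \frac{1}{23} = 9482 \cdot \frac{1}{23} = \frac{9482}{23}$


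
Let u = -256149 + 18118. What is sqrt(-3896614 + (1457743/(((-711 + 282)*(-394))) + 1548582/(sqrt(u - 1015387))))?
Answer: sqrt(-4858282973888080223656569114 - 1540404083968553319516*I*sqrt(1253418))/35310038478 ≈ 0.35036 - 1974.0*I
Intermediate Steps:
u = -238031
sqrt(-3896614 + (1457743/(((-711 + 282)*(-394))) + 1548582/(sqrt(u - 1015387)))) = sqrt(-3896614 + (1457743/(((-711 + 282)*(-394))) + 1548582/(sqrt(-238031 - 1015387)))) = sqrt(-3896614 + (1457743/((-429*(-394))) + 1548582/(sqrt(-1253418)))) = sqrt(-3896614 + (1457743/169026 + 1548582/((I*sqrt(1253418))))) = sqrt(-3896614 + (1457743*(1/169026) + 1548582*(-I*sqrt(1253418)/1253418))) = sqrt(-3896614 + (1457743/169026 - 258097*I*sqrt(1253418)/208903)) = sqrt(-658627620221/169026 - 258097*I*sqrt(1253418)/208903)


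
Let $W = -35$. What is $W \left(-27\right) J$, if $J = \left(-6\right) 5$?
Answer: $-28350$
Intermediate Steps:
$J = -30$
$W \left(-27\right) J = \left(-35\right) \left(-27\right) \left(-30\right) = 945 \left(-30\right) = -28350$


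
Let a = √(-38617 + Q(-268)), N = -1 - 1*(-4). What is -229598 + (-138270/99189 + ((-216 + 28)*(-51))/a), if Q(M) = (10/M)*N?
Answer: -7591244764/33063 - 9588*I*√693408862/5174693 ≈ -2.296e+5 - 48.791*I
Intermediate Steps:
N = 3 (N = -1 + 4 = 3)
Q(M) = 30/M (Q(M) = (10/M)*3 = 30/M)
a = I*√693408862/134 (a = √(-38617 + 30/(-268)) = √(-38617 + 30*(-1/268)) = √(-38617 - 15/134) = √(-5174693/134) = I*√693408862/134 ≈ 196.51*I)
-229598 + (-138270/99189 + ((-216 + 28)*(-51))/a) = -229598 + (-138270/99189 + ((-216 + 28)*(-51))/((I*√693408862/134))) = -229598 + (-138270*1/99189 + (-188*(-51))*(-I*√693408862/5174693)) = -229598 + (-46090/33063 + 9588*(-I*√693408862/5174693)) = -229598 + (-46090/33063 - 9588*I*√693408862/5174693) = -7591244764/33063 - 9588*I*√693408862/5174693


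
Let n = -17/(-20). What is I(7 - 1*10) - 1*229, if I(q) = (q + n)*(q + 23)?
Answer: -272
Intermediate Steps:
n = 17/20 (n = -17*(-1/20) = 17/20 ≈ 0.85000)
I(q) = (23 + q)*(17/20 + q) (I(q) = (q + 17/20)*(q + 23) = (17/20 + q)*(23 + q) = (23 + q)*(17/20 + q))
I(7 - 1*10) - 1*229 = (391/20 + (7 - 1*10)² + 477*(7 - 1*10)/20) - 1*229 = (391/20 + (7 - 10)² + 477*(7 - 10)/20) - 229 = (391/20 + (-3)² + (477/20)*(-3)) - 229 = (391/20 + 9 - 1431/20) - 229 = -43 - 229 = -272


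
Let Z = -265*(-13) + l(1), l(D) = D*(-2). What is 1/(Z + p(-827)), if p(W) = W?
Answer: 1/2616 ≈ 0.00038226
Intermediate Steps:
l(D) = -2*D
Z = 3443 (Z = -265*(-13) - 2*1 = 3445 - 2 = 3443)
1/(Z + p(-827)) = 1/(3443 - 827) = 1/2616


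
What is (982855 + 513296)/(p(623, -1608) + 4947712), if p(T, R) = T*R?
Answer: 1496151/3945928 ≈ 0.37916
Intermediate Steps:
p(T, R) = R*T
(982855 + 513296)/(p(623, -1608) + 4947712) = (982855 + 513296)/(-1608*623 + 4947712) = 1496151/(-1001784 + 4947712) = 1496151/3945928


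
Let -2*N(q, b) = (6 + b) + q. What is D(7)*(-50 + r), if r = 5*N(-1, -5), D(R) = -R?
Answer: 350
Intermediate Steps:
N(q, b) = -3 - b/2 - q/2 (N(q, b) = -((6 + b) + q)/2 = -(6 + b + q)/2 = -3 - b/2 - q/2)
r = 0 (r = 5*(-3 - ½*(-5) - ½*(-1)) = 5*(-3 + 5/2 + ½) = 5*0 = 0)
D(7)*(-50 + r) = (-1*7)*(-50 + 0) = -7*(-50) = 350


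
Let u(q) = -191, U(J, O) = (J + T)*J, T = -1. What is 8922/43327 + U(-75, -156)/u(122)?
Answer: -245259798/8275457 ≈ -29.637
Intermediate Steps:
U(J, O) = J*(-1 + J) (U(J, O) = (J - 1)*J = (-1 + J)*J = J*(-1 + J))
8922/43327 + U(-75, -156)/u(122) = 8922/43327 - 75*(-1 - 75)/(-191) = 8922*(1/43327) - 75*(-76)*(-1/191) = 8922/43327 + 5700*(-1/191) = 8922/43327 - 5700/191 = -245259798/8275457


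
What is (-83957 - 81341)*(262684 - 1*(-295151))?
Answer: -92209009830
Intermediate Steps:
(-83957 - 81341)*(262684 - 1*(-295151)) = -165298*(262684 + 295151) = -165298*557835 = -92209009830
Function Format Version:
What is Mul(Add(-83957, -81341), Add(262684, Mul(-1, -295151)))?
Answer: -92209009830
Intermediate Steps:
Mul(Add(-83957, -81341), Add(262684, Mul(-1, -295151))) = Mul(-165298, Add(262684, 295151)) = Mul(-165298, 557835) = -92209009830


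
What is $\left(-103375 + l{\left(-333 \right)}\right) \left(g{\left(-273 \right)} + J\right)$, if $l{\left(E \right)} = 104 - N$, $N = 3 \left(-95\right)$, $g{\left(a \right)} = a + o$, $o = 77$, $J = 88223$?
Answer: $-9065548622$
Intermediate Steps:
$g{\left(a \right)} = 77 + a$ ($g{\left(a \right)} = a + 77 = 77 + a$)
$N = -285$
$l{\left(E \right)} = 389$ ($l{\left(E \right)} = 104 - -285 = 104 + 285 = 389$)
$\left(-103375 + l{\left(-333 \right)}\right) \left(g{\left(-273 \right)} + J\right) = \left(-103375 + 389\right) \left(\left(77 - 273\right) + 88223\right) = - 102986 \left(-196 + 88223\right) = \left(-102986\right) 88027 = -9065548622$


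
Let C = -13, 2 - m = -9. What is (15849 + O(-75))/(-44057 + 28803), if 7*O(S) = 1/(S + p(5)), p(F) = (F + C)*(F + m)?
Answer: -11260714/10837967 ≈ -1.0390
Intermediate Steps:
m = 11 (m = 2 - 1*(-9) = 2 + 9 = 11)
p(F) = (-13 + F)*(11 + F) (p(F) = (F - 13)*(F + 11) = (-13 + F)*(11 + F))
O(S) = 1/(7*(-128 + S)) (O(S) = 1/(7*(S + (-143 + 5**2 - 2*5))) = 1/(7*(S + (-143 + 25 - 10))) = 1/(7*(S - 128)) = 1/(7*(-128 + S)))
(15849 + O(-75))/(-44057 + 28803) = (15849 + 1/(7*(-128 - 75)))/(-44057 + 28803) = (15849 + (1/7)/(-203))/(-15254) = (15849 + (1/7)*(-1/203))*(-1/15254) = (15849 - 1/1421)*(-1/15254) = (22521428/1421)*(-1/15254) = -11260714/10837967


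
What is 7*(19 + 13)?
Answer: 224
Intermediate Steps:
7*(19 + 13) = 7*32 = 224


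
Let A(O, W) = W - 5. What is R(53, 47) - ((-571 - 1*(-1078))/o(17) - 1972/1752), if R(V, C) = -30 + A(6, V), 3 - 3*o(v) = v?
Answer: 195869/1533 ≈ 127.77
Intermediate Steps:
o(v) = 1 - v/3
A(O, W) = -5 + W
R(V, C) = -35 + V (R(V, C) = -30 + (-5 + V) = -35 + V)
R(53, 47) - ((-571 - 1*(-1078))/o(17) - 1972/1752) = (-35 + 53) - ((-571 - 1*(-1078))/(1 - 1/3*17) - 1972/1752) = 18 - ((-571 + 1078)/(1 - 17/3) - 1972*1/1752) = 18 - (507/(-14/3) - 493/438) = 18 - (507*(-3/14) - 493/438) = 18 - (-1521/14 - 493/438) = 18 - 1*(-168275/1533) = 18 + 168275/1533 = 195869/1533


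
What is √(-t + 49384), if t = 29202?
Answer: √20182 ≈ 142.06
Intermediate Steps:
√(-t + 49384) = √(-1*29202 + 49384) = √(-29202 + 49384) = √20182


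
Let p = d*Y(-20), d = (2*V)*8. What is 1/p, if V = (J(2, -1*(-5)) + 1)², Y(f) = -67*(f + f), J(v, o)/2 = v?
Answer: 1/1072000 ≈ 9.3284e-7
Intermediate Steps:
J(v, o) = 2*v
Y(f) = -134*f
V = 25 (V = (2*2 + 1)² = (4 + 1)² = 5² = 25)
d = 400 (d = (2*25)*8 = 50*8 = 400)
p = 1072000 (p = 400*(-134*(-20)) = 400*2680 = 1072000)
1/p = 1/1072000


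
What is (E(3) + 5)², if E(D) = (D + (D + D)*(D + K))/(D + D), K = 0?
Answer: 289/4 ≈ 72.250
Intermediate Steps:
E(D) = (D + 2*D²)/(2*D) (E(D) = (D + (D + D)*(D + 0))/(D + D) = (D + (2*D)*D)/((2*D)) = (D + 2*D²)*(1/(2*D)) = (D + 2*D²)/(2*D))
(E(3) + 5)² = ((½ + 3) + 5)² = (7/2 + 5)² = (17/2)² = 289/4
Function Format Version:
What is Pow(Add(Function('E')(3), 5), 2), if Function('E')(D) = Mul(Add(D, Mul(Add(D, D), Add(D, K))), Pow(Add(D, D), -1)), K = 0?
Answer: Rational(289, 4) ≈ 72.250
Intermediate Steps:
Function('E')(D) = Mul(Rational(1, 2), Pow(D, -1), Add(D, Mul(2, Pow(D, 2)))) (Function('E')(D) = Mul(Add(D, Mul(Add(D, D), Add(D, 0))), Pow(Add(D, D), -1)) = Mul(Add(D, Mul(Mul(2, D), D)), Pow(Mul(2, D), -1)) = Mul(Add(D, Mul(2, Pow(D, 2))), Mul(Rational(1, 2), Pow(D, -1))) = Mul(Rational(1, 2), Pow(D, -1), Add(D, Mul(2, Pow(D, 2)))))
Pow(Add(Function('E')(3), 5), 2) = Pow(Add(Add(Rational(1, 2), 3), 5), 2) = Pow(Add(Rational(7, 2), 5), 2) = Pow(Rational(17, 2), 2) = Rational(289, 4)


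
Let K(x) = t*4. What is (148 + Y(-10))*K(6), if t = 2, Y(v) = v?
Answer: 1104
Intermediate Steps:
K(x) = 8 (K(x) = 2*4 = 8)
(148 + Y(-10))*K(6) = (148 - 10)*8 = 138*8 = 1104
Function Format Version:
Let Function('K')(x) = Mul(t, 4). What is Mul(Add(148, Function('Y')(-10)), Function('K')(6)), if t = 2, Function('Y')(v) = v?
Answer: 1104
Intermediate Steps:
Function('K')(x) = 8 (Function('K')(x) = Mul(2, 4) = 8)
Mul(Add(148, Function('Y')(-10)), Function('K')(6)) = Mul(Add(148, -10), 8) = Mul(138, 8) = 1104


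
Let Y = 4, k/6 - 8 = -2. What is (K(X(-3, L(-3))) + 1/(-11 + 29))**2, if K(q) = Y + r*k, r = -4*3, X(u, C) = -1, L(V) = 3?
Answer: 59336209/324 ≈ 1.8314e+5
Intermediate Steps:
k = 36 (k = 48 + 6*(-2) = 48 - 12 = 36)
r = -12
K(q) = -428 (K(q) = 4 - 12*36 = 4 - 432 = -428)
(K(X(-3, L(-3))) + 1/(-11 + 29))**2 = (-428 + 1/(-11 + 29))**2 = (-428 + 1/18)**2 = (-7703/18)**2 = 59336209/324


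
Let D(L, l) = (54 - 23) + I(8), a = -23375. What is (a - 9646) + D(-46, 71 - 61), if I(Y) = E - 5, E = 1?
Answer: -32994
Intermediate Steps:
I(Y) = -4 (I(Y) = 1 - 5 = -4)
D(L, l) = 27 (D(L, l) = (54 - 23) - 4 = 31 - 4 = 27)
(a - 9646) + D(-46, 71 - 61) = (-23375 - 9646) + 27 = -33021 + 27 = -32994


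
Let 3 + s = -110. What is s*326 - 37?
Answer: -36875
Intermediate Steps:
s = -113 (s = -3 - 110 = -113)
s*326 - 37 = -113*326 - 37 = -36838 - 37 = -36875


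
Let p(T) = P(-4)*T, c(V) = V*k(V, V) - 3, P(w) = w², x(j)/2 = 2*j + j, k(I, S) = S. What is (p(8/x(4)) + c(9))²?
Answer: 62500/9 ≈ 6944.4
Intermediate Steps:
x(j) = 6*j (x(j) = 2*(2*j + j) = 2*(3*j) = 6*j)
c(V) = -3 + V² (c(V) = V*V - 3 = V² - 3 = -3 + V²)
p(T) = 16*T (p(T) = (-4)²*T = 16*T)
(p(8/x(4)) + c(9))² = (16*(8/((6*4))) + (-3 + 9²))² = (16*(8/24) + (-3 + 81))² = (16*(8*(1/24)) + 78)² = (16*(⅓) + 78)² = (16/3 + 78)² = (250/3)² = 62500/9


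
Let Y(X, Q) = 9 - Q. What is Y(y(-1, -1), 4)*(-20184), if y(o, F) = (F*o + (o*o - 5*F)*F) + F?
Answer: -100920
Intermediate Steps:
y(o, F) = F + F*o + F*(o² - 5*F) (y(o, F) = (F*o + (o² - 5*F)*F) + F = (F*o + F*(o² - 5*F)) + F = F + F*o + F*(o² - 5*F))
Y(y(-1, -1), 4)*(-20184) = (9 - 1*4)*(-20184) = (9 - 4)*(-20184) = 5*(-20184) = -100920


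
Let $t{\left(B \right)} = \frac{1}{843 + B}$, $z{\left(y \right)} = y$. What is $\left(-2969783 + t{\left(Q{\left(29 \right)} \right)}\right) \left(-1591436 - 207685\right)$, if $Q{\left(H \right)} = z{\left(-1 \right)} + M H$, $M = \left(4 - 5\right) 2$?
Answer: $\frac{4188911183423391}{784} \approx 5.343 \cdot 10^{12}$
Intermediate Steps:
$M = -2$ ($M = \left(-1\right) 2 = -2$)
$Q{\left(H \right)} = -1 - 2 H$
$\left(-2969783 + t{\left(Q{\left(29 \right)} \right)}\right) \left(-1591436 - 207685\right) = \left(-2969783 + \frac{1}{843 - 59}\right) \left(-1591436 - 207685\right) = \left(-2969783 + \frac{1}{843 - 59}\right) \left(-1799121\right) = \left(-2969783 + \frac{1}{784}\right) \left(-1799121\right) = \left(- \frac{2328309871}{784}\right) \left(-1799121\right) = \frac{4188911183423391}{784}$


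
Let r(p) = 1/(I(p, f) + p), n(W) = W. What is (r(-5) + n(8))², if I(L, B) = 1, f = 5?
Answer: 961/16 ≈ 60.063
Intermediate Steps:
r(p) = 1/(1 + p)
(r(-5) + n(8))² = (1/(1 - 5) + 8)² = (1/(-4) + 8)² = (-¼ + 8)² = (31/4)² = 961/16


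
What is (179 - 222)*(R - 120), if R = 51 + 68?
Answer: 43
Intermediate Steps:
R = 119
(179 - 222)*(R - 120) = (179 - 222)*(119 - 120) = -43*(-1) = 43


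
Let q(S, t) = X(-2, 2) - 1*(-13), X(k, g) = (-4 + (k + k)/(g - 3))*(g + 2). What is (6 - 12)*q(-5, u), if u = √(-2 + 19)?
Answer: -78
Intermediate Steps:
u = √17 ≈ 4.1231
X(k, g) = (-4 + 2*k/(-3 + g))*(2 + g) (X(k, g) = (-4 + (2*k)/(-3 + g))*(2 + g) = (-4 + 2*k/(-3 + g))*(2 + g))
q(S, t) = 13 (q(S, t) = 2*(12 - 2*2² + 2*2 + 2*(-2) + 2*(-2))/(-3 + 2) - 1*(-13) = 2*(12 - 2*4 + 4 - 4 - 4)/(-1) + 13 = 2*(-1)*(12 - 8 + 4 - 4 - 4) + 13 = 2*(-1)*0 + 13 = 0 + 13 = 13)
(6 - 12)*q(-5, u) = (6 - 12)*13 = -6*13 = -78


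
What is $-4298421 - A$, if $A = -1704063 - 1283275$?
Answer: $-1311083$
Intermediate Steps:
$A = -2987338$
$-4298421 - A = -4298421 - -2987338 = -4298421 + 2987338 = -1311083$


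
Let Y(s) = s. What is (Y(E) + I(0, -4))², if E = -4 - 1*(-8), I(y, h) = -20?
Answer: 256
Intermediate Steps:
E = 4 (E = -4 + 8 = 4)
(Y(E) + I(0, -4))² = (4 - 20)² = (-16)² = 256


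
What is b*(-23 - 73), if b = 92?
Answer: -8832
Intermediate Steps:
b*(-23 - 73) = 92*(-23 - 73) = 92*(-96) = -8832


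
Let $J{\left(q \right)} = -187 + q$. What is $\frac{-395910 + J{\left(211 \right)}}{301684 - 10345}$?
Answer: $- \frac{131962}{97113} \approx -1.3589$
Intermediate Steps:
$\frac{-395910 + J{\left(211 \right)}}{301684 - 10345} = \frac{-395910 + \left(-187 + 211\right)}{301684 - 10345} = \frac{-395910 + 24}{291339} = \left(-395886\right) \frac{1}{291339} = - \frac{131962}{97113}$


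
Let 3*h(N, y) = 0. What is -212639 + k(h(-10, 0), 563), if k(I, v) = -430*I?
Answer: -212639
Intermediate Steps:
h(N, y) = 0 (h(N, y) = (1/3)*0 = 0)
-212639 + k(h(-10, 0), 563) = -212639 - 430*0 = -212639 + 0 = -212639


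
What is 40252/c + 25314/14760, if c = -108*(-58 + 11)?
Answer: 10036297/1040580 ≈ 9.6449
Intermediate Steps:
c = 5076 (c = -108*(-47) = 5076)
40252/c + 25314/14760 = 40252/5076 + 25314/14760 = 40252*(1/5076) + 25314*(1/14760) = 10063/1269 + 4219/2460 = 10036297/1040580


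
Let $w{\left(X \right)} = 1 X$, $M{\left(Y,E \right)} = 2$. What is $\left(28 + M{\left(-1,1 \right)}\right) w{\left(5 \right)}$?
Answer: $150$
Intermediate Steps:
$w{\left(X \right)} = X$
$\left(28 + M{\left(-1,1 \right)}\right) w{\left(5 \right)} = \left(28 + 2\right) 5 = 30 \cdot 5 = 150$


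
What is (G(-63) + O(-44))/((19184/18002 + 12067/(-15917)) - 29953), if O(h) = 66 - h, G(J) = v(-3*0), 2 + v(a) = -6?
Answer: -664246797/195058627732 ≈ -0.0034054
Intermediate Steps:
v(a) = -8 (v(a) = -2 - 6 = -8)
G(J) = -8
(G(-63) + O(-44))/((19184/18002 + 12067/(-15917)) - 29953) = (-8 + (66 - 1*(-44)))/((19184/18002 + 12067/(-15917)) - 29953) = (-8 + (66 + 44))/((19184*(1/18002) + 12067*(-1/15917)) - 29953) = (-8 + 110)/((9592/9001 - 1097/1447) - 29953) = 102/(4005527/13024447 - 29953) = 102/(-390117255464/13024447) = 102*(-13024447/390117255464) = -664246797/195058627732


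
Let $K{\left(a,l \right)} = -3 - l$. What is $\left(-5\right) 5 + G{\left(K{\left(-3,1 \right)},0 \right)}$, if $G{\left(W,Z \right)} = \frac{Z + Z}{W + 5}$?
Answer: $-25$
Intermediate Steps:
$G{\left(W,Z \right)} = \frac{2 Z}{5 + W}$
$\left(-5\right) 5 + G{\left(K{\left(-3,1 \right)},0 \right)} = \left(-5\right) 5 + 2 \cdot 0 \frac{1}{5 - 4} = -25 + 2 \cdot 0 \frac{1}{5 - 4} = -25 + 2 \cdot 0 \cdot 1^{-1} = -25 + 2 \cdot 0 \cdot 1 = -25 + 0 = -25$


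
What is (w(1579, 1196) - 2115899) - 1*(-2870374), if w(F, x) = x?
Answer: 755671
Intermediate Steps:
(w(1579, 1196) - 2115899) - 1*(-2870374) = (1196 - 2115899) - 1*(-2870374) = -2114703 + 2870374 = 755671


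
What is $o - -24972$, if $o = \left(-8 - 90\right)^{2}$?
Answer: $34576$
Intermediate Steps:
$o = 9604$ ($o = \left(-98\right)^{2} = 9604$)
$o - -24972 = 9604 - -24972 = 9604 + 24972 = 34576$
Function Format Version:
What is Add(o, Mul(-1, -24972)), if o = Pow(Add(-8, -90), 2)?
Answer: 34576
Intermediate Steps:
o = 9604 (o = Pow(-98, 2) = 9604)
Add(o, Mul(-1, -24972)) = Add(9604, Mul(-1, -24972)) = Add(9604, 24972) = 34576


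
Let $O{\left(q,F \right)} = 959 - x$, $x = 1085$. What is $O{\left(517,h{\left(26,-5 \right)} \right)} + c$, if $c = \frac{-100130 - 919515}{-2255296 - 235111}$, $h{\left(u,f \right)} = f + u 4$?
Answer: $- \frac{312771637}{2490407} \approx -125.59$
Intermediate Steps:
$h{\left(u,f \right)} = f + 4 u$
$c = \frac{1019645}{2490407}$ ($c = - \frac{1019645}{-2490407} = \left(-1019645\right) \left(- \frac{1}{2490407}\right) = \frac{1019645}{2490407} \approx 0.40943$)
$O{\left(q,F \right)} = -126$ ($O{\left(q,F \right)} = 959 - 1085 = -126$)
$O{\left(517,h{\left(26,-5 \right)} \right)} + c = -126 + \frac{1019645}{2490407} = - \frac{312771637}{2490407}$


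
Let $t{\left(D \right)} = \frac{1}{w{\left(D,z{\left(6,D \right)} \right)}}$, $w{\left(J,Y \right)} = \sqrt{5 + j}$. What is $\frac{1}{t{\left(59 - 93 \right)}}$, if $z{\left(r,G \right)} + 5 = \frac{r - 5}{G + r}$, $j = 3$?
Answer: $2 \sqrt{2} \approx 2.8284$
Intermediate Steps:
$z{\left(r,G \right)} = -5 + \frac{-5 + r}{G + r}$ ($z{\left(r,G \right)} = -5 + \frac{r - 5}{G + r} = -5 + \frac{-5 + r}{G + r}$)
$w{\left(J,Y \right)} = 2 \sqrt{2}$ ($w{\left(J,Y \right)} = \sqrt{5 + 3} = \sqrt{8} = 2 \sqrt{2}$)
$t{\left(D \right)} = \frac{\sqrt{2}}{4}$ ($t{\left(D \right)} = \frac{1}{2 \sqrt{2}} = \frac{\sqrt{2}}{4}$)
$\frac{1}{t{\left(59 - 93 \right)}} = \frac{1}{\frac{1}{4} \sqrt{2}} = 2 \sqrt{2}$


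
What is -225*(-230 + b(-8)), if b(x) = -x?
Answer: 49950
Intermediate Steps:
-225*(-230 + b(-8)) = -225*(-230 - 1*(-8)) = -225*(-230 + 8) = -225*(-222) = 49950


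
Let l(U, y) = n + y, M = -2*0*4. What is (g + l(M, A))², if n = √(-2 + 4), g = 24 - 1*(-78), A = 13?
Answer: (115 + √2)² ≈ 13552.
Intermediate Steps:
g = 102 (g = 24 + 78 = 102)
n = √2 ≈ 1.4142
M = 0 (M = 0*4 = 0)
l(U, y) = y + √2 (l(U, y) = √2 + y = y + √2)
(g + l(M, A))² = (102 + (13 + √2))² = (115 + √2)²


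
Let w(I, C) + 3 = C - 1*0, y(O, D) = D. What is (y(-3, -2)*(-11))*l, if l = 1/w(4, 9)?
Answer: 11/3 ≈ 3.6667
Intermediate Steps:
w(I, C) = -3 + C (w(I, C) = -3 + (C - 1*0) = -3 + (C + 0) = -3 + C)
l = ⅙ (l = 1/(-3 + 9) = 1/6 = ⅙ ≈ 0.16667)
(y(-3, -2)*(-11))*l = -2*(-11)*(⅙) = 22*(⅙) = 11/3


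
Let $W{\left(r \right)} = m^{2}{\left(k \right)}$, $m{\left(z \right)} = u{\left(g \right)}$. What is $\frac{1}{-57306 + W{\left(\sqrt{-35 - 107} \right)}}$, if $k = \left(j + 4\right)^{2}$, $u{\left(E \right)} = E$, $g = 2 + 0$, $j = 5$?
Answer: $- \frac{1}{57302} \approx -1.7451 \cdot 10^{-5}$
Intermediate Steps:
$g = 2$
$k = 81$ ($k = \left(5 + 4\right)^{2} = 9^{2} = 81$)
$m{\left(z \right)} = 2$
$W{\left(r \right)} = 4$ ($W{\left(r \right)} = 2^{2} = 4$)
$\frac{1}{-57306 + W{\left(\sqrt{-35 - 107} \right)}} = \frac{1}{-57306 + 4} = \frac{1}{-57302} = - \frac{1}{57302}$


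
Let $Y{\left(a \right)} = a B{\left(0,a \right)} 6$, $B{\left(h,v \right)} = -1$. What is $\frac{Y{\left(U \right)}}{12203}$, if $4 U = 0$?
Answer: $0$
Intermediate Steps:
$U = 0$ ($U = \frac{1}{4} \cdot 0 = 0$)
$Y{\left(a \right)} = - 6 a$ ($Y{\left(a \right)} = a \left(-1\right) 6 = - a 6 = - 6 a$)
$\frac{Y{\left(U \right)}}{12203} = \frac{\left(-6\right) 0}{12203} = 0 \cdot \frac{1}{12203} = 0$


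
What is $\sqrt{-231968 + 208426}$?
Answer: $i \sqrt{23542} \approx 153.43 i$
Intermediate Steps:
$\sqrt{-231968 + 208426} = \sqrt{-23542} = i \sqrt{23542}$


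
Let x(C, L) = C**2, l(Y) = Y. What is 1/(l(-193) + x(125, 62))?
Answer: 1/15432 ≈ 6.4800e-5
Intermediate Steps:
1/(l(-193) + x(125, 62)) = 1/(-193 + 125**2) = 1/(-193 + 15625) = 1/15432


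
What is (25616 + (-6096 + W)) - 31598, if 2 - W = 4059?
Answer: -16135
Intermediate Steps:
W = -4057 (W = 2 - 1*4059 = 2 - 4059 = -4057)
(25616 + (-6096 + W)) - 31598 = (25616 + (-6096 - 4057)) - 31598 = (25616 - 10153) - 31598 = 15463 - 31598 = -16135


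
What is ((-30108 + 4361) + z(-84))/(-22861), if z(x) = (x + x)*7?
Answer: 26923/22861 ≈ 1.1777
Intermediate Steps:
z(x) = 14*x (z(x) = (2*x)*7 = 14*x)
((-30108 + 4361) + z(-84))/(-22861) = ((-30108 + 4361) + 14*(-84))/(-22861) = (-25747 - 1176)*(-1/22861) = -26923*(-1/22861) = 26923/22861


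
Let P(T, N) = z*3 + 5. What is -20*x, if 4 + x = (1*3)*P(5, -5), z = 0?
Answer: -220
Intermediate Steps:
P(T, N) = 5 (P(T, N) = 0*3 + 5 = 0 + 5 = 5)
x = 11 (x = -4 + (1*3)*5 = -4 + 3*5 = -4 + 15 = 11)
-20*x = -20*11 = -1*220 = -220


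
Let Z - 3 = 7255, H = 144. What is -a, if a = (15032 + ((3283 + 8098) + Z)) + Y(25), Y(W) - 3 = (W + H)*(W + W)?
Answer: -42124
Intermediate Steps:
Z = 7258 (Z = 3 + 7255 = 7258)
Y(W) = 3 + 2*W*(144 + W) (Y(W) = 3 + (W + 144)*(W + W) = 3 + (144 + W)*(2*W) = 3 + 2*W*(144 + W))
a = 42124 (a = (15032 + ((3283 + 8098) + 7258)) + (3 + 2*25² + 288*25) = (15032 + (11381 + 7258)) + (3 + 2*625 + 7200) = (15032 + 18639) + (3 + 1250 + 7200) = 33671 + 8453 = 42124)
-a = -1*42124 = -42124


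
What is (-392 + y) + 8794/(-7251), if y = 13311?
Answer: 93666875/7251 ≈ 12918.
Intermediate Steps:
(-392 + y) + 8794/(-7251) = (-392 + 13311) + 8794/(-7251) = 12919 + 8794*(-1/7251) = 12919 - 8794/7251 = 93666875/7251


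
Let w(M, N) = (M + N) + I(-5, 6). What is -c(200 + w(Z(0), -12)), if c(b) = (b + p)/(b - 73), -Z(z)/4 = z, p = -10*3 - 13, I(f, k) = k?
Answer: -151/121 ≈ -1.2479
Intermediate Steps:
p = -43 (p = -30 - 13 = -43)
Z(z) = -4*z
w(M, N) = 6 + M + N (w(M, N) = (M + N) + 6 = 6 + M + N)
c(b) = (-43 + b)/(-73 + b) (c(b) = (b - 43)/(b - 73) = (-43 + b)/(-73 + b))
-c(200 + w(Z(0), -12)) = -(-43 + (200 + (6 - 4*0 - 12)))/(-73 + (200 + (6 - 4*0 - 12))) = -(-43 + (200 + (6 + 0 - 12)))/(-73 + (200 + (6 + 0 - 12))) = -(-43 + (200 - 6))/(-73 + (200 - 6)) = -(-43 + 194)/(-73 + 194) = -151/121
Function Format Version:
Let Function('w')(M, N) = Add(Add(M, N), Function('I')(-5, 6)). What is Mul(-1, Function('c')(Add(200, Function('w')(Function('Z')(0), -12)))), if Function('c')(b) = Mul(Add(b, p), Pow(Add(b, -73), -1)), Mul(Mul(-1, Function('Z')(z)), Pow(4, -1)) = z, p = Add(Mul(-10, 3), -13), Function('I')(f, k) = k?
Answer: Rational(-151, 121) ≈ -1.2479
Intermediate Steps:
p = -43 (p = Add(-30, -13) = -43)
Function('Z')(z) = Mul(-4, z)
Function('w')(M, N) = Add(6, M, N) (Function('w')(M, N) = Add(Add(M, N), 6) = Add(6, M, N))
Function('c')(b) = Mul(Pow(Add(-73, b), -1), Add(-43, b)) (Function('c')(b) = Mul(Add(b, -43), Pow(Add(b, -73), -1)) = Mul(Add(-43, b), Pow(Add(-73, b), -1)) = Mul(Pow(Add(-73, b), -1), Add(-43, b)))
Mul(-1, Function('c')(Add(200, Function('w')(Function('Z')(0), -12)))) = Mul(-1, Mul(Pow(Add(-73, Add(200, Add(6, Mul(-4, 0), -12))), -1), Add(-43, Add(200, Add(6, Mul(-4, 0), -12))))) = Mul(-1, Mul(Pow(Add(-73, Add(200, Add(6, 0, -12))), -1), Add(-43, Add(200, Add(6, 0, -12))))) = Mul(-1, Mul(Pow(Add(-73, Add(200, -6)), -1), Add(-43, Add(200, -6)))) = Mul(-1, Mul(Pow(Add(-73, 194), -1), Add(-43, 194))) = Mul(-1, Mul(Pow(121, -1), 151)) = Mul(-1, Mul(Rational(1, 121), 151)) = Mul(-1, Rational(151, 121)) = Rational(-151, 121)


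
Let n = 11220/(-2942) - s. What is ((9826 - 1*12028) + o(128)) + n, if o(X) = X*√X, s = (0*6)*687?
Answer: -3244752/1471 + 1024*√2 ≈ -757.66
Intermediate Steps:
s = 0 (s = 0*687 = 0)
n = -5610/1471 (n = 11220/(-2942) - 1*0 = 11220*(-1/2942) + 0 = -5610/1471 + 0 = -5610/1471 ≈ -3.8137)
o(X) = X^(3/2)
((9826 - 1*12028) + o(128)) + n = ((9826 - 1*12028) + 128^(3/2)) - 5610/1471 = ((9826 - 12028) + 1024*√2) - 5610/1471 = (-2202 + 1024*√2) - 5610/1471 = -3244752/1471 + 1024*√2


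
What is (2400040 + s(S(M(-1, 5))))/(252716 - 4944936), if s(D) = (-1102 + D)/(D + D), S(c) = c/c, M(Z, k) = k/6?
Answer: -4798979/9384440 ≈ -0.51138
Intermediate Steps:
M(Z, k) = k/6 (M(Z, k) = k*(⅙) = k/6)
S(c) = 1
s(D) = (-1102 + D)/(2*D) (s(D) = (-1102 + D)/((2*D)) = (-1102 + D)*(1/(2*D)) = (-1102 + D)/(2*D))
(2400040 + s(S(M(-1, 5))))/(252716 - 4944936) = (2400040 + (½)*(-1102 + 1)/1)/(252716 - 4944936) = (2400040 + (½)*1*(-1101))/(-4692220) = (2400040 - 1101/2)*(-1/4692220) = (4798979/2)*(-1/4692220) = -4798979/9384440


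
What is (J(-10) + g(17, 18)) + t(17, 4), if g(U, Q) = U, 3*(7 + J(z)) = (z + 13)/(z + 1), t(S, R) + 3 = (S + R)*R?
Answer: 818/9 ≈ 90.889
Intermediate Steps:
t(S, R) = -3 + R*(R + S) (t(S, R) = -3 + (S + R)*R = -3 + (R + S)*R = -3 + R*(R + S))
J(z) = -7 + (13 + z)/(3*(1 + z)) (J(z) = -7 + ((z + 13)/(z + 1))/3 = -7 + ((13 + z)/(1 + z))/3 = -7 + (13 + z)/(3*(1 + z)))
(J(-10) + g(17, 18)) + t(17, 4) = (4*(-2 - 5*(-10))/(3*(1 - 10)) + 17) + (-3 + 4**2 + 4*17) = ((4/3)*(-2 + 50)/(-9) + 17) + (-3 + 16 + 68) = ((4/3)*(-1/9)*48 + 17) + 81 = (-64/9 + 17) + 81 = 89/9 + 81 = 818/9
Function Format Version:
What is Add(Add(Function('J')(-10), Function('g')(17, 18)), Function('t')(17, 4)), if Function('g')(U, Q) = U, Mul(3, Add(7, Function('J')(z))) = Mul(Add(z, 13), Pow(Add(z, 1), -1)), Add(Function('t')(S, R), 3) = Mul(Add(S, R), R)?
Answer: Rational(818, 9) ≈ 90.889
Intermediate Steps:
Function('t')(S, R) = Add(-3, Mul(R, Add(R, S))) (Function('t')(S, R) = Add(-3, Mul(Add(S, R), R)) = Add(-3, Mul(Add(R, S), R)) = Add(-3, Mul(R, Add(R, S))))
Function('J')(z) = Add(-7, Mul(Rational(1, 3), Pow(Add(1, z), -1), Add(13, z))) (Function('J')(z) = Add(-7, Mul(Rational(1, 3), Mul(Add(z, 13), Pow(Add(z, 1), -1)))) = Add(-7, Mul(Rational(1, 3), Mul(Add(13, z), Pow(Add(1, z), -1)))) = Add(-7, Mul(Rational(1, 3), Mul(Pow(Add(1, z), -1), Add(13, z)))) = Add(-7, Mul(Rational(1, 3), Pow(Add(1, z), -1), Add(13, z))))
Add(Add(Function('J')(-10), Function('g')(17, 18)), Function('t')(17, 4)) = Add(Add(Mul(Rational(4, 3), Pow(Add(1, -10), -1), Add(-2, Mul(-5, -10))), 17), Add(-3, Pow(4, 2), Mul(4, 17))) = Add(Add(Mul(Rational(4, 3), Pow(-9, -1), Add(-2, 50)), 17), Add(-3, 16, 68)) = Add(Add(Mul(Rational(4, 3), Rational(-1, 9), 48), 17), 81) = Add(Add(Rational(-64, 9), 17), 81) = Add(Rational(89, 9), 81) = Rational(818, 9)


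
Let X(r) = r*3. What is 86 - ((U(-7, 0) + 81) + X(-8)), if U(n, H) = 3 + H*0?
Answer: 26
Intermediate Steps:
X(r) = 3*r
U(n, H) = 3 (U(n, H) = 3 + 0 = 3)
86 - ((U(-7, 0) + 81) + X(-8)) = 86 - ((3 + 81) + 3*(-8)) = 86 - (84 - 24) = 86 - 1*60 = 86 - 60 = 26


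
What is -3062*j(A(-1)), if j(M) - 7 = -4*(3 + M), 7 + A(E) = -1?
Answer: -82674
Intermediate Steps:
A(E) = -8 (A(E) = -7 - 1 = -8)
j(M) = -5 - 4*M (j(M) = 7 - 4*(3 + M) = 7 + (-12 - 4*M) = -5 - 4*M)
-3062*j(A(-1)) = -3062*(-5 - 4*(-8)) = -3062*(-5 + 32) = -3062*27 = -82674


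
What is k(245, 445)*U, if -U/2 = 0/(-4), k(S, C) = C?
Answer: 0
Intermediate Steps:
U = 0 (U = -0/(-4) = -0*(-1)/4 = -2*0 = 0)
k(245, 445)*U = 445*0 = 0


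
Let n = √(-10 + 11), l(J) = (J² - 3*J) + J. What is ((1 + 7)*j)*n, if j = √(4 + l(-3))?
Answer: 8*√19 ≈ 34.871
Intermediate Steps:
l(J) = J² - 2*J
n = 1 (n = √1 = 1)
j = √19 (j = √(4 - 3*(-2 - 3)) = √(4 - 3*(-5)) = √(4 + 15) = √19 ≈ 4.3589)
((1 + 7)*j)*n = ((1 + 7)*√19)*1 = (8*√19)*1 = 8*√19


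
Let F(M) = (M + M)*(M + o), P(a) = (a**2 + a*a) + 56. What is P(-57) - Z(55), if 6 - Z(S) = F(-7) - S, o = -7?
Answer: 6689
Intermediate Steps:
P(a) = 56 + 2*a**2 (P(a) = (a**2 + a**2) + 56 = 2*a**2 + 56 = 56 + 2*a**2)
F(M) = 2*M*(-7 + M) (F(M) = (M + M)*(M - 7) = (2*M)*(-7 + M) = 2*M*(-7 + M))
Z(S) = -190 + S (Z(S) = 6 - (2*(-7)*(-7 - 7) - S) = 6 - (2*(-7)*(-14) - S) = 6 - (196 - S) = 6 + (-196 + S) = -190 + S)
P(-57) - Z(55) = (56 + 2*(-57)**2) - (-190 + 55) = (56 + 2*3249) - 1*(-135) = (56 + 6498) + 135 = 6554 + 135 = 6689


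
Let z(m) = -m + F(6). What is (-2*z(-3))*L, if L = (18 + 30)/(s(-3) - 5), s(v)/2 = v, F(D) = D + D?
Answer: 1440/11 ≈ 130.91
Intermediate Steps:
F(D) = 2*D
s(v) = 2*v
z(m) = 12 - m (z(m) = -m + 2*6 = -m + 12 = 12 - m)
L = -48/11 (L = (18 + 30)/(2*(-3) - 5) = 48/(-6 - 5) = 48/(-11) = 48*(-1/11) = -48/11 ≈ -4.3636)
(-2*z(-3))*L = -2*(12 - 1*(-3))*(-48/11) = -2*(12 + 3)*(-48/11) = -2*15*(-48/11) = -30*(-48/11) = 1440/11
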